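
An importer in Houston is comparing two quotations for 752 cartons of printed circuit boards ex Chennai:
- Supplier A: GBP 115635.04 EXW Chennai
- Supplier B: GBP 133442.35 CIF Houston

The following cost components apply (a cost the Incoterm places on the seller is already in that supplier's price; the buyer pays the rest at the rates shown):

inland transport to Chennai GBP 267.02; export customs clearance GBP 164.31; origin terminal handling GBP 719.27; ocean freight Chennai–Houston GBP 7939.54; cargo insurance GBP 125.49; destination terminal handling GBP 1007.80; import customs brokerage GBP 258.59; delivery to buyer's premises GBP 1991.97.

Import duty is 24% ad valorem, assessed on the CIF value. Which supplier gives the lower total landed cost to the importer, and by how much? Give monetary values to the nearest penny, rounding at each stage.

Supplier A (EXW):
CIF value = EXW price + inland to port + export clearance + origin terminal + freight + insurance = 115635.04 + 267.02 + 164.31 + 719.27 + 7939.54 + 125.49 = 124850.67
Import duty = 124850.67 × 24% = 29964.16
Buyer bears (A): 267.02 + 164.31 + 719.27 + 7939.54 + 125.49 + 1007.80 + 258.59 + 1991.97 = 12473.99
Landed cost (A) = invoice 115635.04 + 12473.99 + duty 29964.16 = 158073.19
Supplier B (CIF):
The CIF price already equals the CIF value: 133442.35
Import duty = 133442.35 × 24% = 32026.16
Buyer bears (B): 1007.80 + 258.59 + 1991.97 = 3258.36
Landed cost (B) = invoice 133442.35 + 3258.36 + duty 32026.16 = 168726.87
Difference = |158073.19 − 168726.87| = 10653.68

Supplier A is cheaper by GBP 10653.68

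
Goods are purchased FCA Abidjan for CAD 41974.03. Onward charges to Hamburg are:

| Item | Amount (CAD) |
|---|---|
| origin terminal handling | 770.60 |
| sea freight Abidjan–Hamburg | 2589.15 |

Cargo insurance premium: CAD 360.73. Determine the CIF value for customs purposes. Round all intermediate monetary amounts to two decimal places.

CIF = FCA price + pre-shipment costs + freight + insurance
CIF = 41974.03 + 770.60 + 2589.15 + 360.73 = 45694.51

CIF value: CAD 45694.51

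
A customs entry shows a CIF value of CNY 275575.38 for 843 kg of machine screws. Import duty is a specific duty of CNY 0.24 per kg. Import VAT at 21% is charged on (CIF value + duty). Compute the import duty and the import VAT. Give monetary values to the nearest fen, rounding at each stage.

Import duty: CNY 202.32; import VAT: CNY 57913.32

Import duty = 843 × 0.24 = 202.32
VAT base = CIF + duty = 275575.38 + 202.32 = 275777.70
Import VAT = 275777.70 × 21% = 57913.32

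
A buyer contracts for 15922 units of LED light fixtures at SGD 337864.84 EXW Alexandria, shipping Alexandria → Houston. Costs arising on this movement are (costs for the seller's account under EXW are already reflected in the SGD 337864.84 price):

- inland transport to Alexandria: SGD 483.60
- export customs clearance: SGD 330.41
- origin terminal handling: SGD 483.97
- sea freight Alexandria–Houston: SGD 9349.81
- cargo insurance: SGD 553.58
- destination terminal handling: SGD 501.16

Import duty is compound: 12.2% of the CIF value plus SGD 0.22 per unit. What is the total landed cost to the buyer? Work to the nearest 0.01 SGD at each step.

Total landed cost: SGD 395656.29

EXW: the seller makes goods available at their premises; the buyer bears all onward costs.
CIF value = EXW price + inland to port + export clearance + origin terminal + freight + insurance = 337864.84 + 483.60 + 330.41 + 483.97 + 9349.81 + 553.58 = 349066.21
Ad valorem component: 349066.21 × 12.2% = 42586.08
Specific component: 15922 × 0.22 = 3502.84
Import duty = 42586.08 + 3502.84 = 46088.92
Buyer bears: inland to port 483.60 + export clearance 330.41 + origin terminal 483.97 + freight 9349.81 + insurance 553.58 + destination terminal 501.16 + duty 46088.92 = 57791.45
Landed cost = invoice 337864.84 + 57791.45 = 395656.29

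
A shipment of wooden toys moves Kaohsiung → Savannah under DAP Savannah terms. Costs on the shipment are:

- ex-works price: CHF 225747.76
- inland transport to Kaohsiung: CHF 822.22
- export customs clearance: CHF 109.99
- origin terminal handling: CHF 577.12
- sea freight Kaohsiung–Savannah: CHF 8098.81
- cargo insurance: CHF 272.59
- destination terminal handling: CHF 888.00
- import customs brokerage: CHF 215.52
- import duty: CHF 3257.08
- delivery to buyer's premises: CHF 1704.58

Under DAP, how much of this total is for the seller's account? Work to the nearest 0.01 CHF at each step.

Seller's account: CHF 238221.07

DAP: the seller bears all costs to the named destination except import duty and clearance.
Seller's account: goods 225747.76 + inland to port 822.22 + export clearance 109.99 + origin terminal 577.12 + freight 8098.81 + insurance 272.59 + destination terminal 888.00 + delivery 1704.58 = 238221.07
Buyer's account: brokerage 215.52 + duty 3257.08 = 3472.60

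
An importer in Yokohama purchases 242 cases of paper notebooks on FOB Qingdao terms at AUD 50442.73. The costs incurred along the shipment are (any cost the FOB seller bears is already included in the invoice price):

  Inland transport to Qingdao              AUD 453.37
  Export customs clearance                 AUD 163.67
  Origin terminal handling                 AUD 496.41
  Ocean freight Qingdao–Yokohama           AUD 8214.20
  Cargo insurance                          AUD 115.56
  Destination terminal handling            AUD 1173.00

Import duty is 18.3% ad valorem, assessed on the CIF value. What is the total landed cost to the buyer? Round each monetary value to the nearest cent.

FOB: the seller bears costs until goods are on board at the origin port; the buyer bears freight, insurance and all costs thereafter.
Already in the invoice (seller's account under FOB): inland to port, export clearance, origin terminal — exclude.
CIF value = FOB price + freight + insurance = 50442.73 + 8214.20 + 115.56 = 58772.49
Import duty = 58772.49 × 18.3% = 10755.37
Buyer bears: freight 8214.20 + insurance 115.56 + destination terminal 1173.00 + duty 10755.37 = 20258.13
Landed cost = invoice 50442.73 + 20258.13 = 70700.86

Total landed cost: AUD 70700.86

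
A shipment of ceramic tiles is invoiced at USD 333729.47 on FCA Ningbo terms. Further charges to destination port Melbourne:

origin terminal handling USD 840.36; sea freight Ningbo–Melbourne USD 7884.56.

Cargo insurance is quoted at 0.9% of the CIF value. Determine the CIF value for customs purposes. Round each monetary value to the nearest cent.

CIF value: USD 345564.47

Let C be the CIF value. C = FCA price + pre-shipment costs + freight + 0.9% × C
C − 0.9% × C = 333729.47 + 840.36 + 7884.56
0.991 × C = 342454.39
C = 342454.39 / 0.991 = 345564.47
Insurance premium = 0.9% × 345564.47 = 3110.08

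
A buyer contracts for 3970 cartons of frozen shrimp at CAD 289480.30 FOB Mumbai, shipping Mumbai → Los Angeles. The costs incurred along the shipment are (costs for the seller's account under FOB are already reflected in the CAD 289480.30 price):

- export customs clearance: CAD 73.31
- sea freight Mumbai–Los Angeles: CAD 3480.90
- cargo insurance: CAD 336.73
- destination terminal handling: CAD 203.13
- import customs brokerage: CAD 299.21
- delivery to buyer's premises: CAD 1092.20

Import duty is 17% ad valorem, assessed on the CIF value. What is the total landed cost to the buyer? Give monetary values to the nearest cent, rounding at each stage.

Total landed cost: CAD 344753.12

FOB: the seller bears costs until goods are on board at the origin port; the buyer bears freight, insurance and all costs thereafter.
Already in the invoice (seller's account under FOB): export clearance — exclude.
CIF value = FOB price + freight + insurance = 289480.30 + 3480.90 + 336.73 = 293297.93
Import duty = 293297.93 × 17% = 49860.65
Buyer bears: freight 3480.90 + insurance 336.73 + destination terminal 203.13 + brokerage 299.21 + delivery 1092.20 + duty 49860.65 = 55272.82
Landed cost = invoice 289480.30 + 55272.82 = 344753.12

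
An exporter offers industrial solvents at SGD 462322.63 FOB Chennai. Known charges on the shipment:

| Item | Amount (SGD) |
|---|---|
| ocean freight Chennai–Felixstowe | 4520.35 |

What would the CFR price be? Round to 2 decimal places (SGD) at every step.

CFR price: SGD 466842.98

From FOB to CFR, the seller additionally bears: freight.
CFR price = 462322.63 + 4520.35 = 466842.98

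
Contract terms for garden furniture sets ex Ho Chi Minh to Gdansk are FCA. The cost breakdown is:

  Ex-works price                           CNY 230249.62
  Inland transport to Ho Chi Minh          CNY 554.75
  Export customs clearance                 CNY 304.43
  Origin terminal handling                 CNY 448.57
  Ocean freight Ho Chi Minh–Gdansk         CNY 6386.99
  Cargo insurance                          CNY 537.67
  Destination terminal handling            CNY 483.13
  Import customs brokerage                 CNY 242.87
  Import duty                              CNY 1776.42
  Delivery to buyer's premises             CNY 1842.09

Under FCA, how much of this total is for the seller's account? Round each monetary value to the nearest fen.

FCA: the seller delivers export-cleared goods to the carrier; the buyer bears costs from that point.
Seller's account: goods 230249.62 + inland to port 554.75 + export clearance 304.43 = 231108.80
Buyer's account: origin terminal 448.57 + freight 6386.99 + insurance 537.67 + destination terminal 483.13 + brokerage 242.87 + duty 1776.42 + delivery 1842.09 = 11717.74

Seller's account: CNY 231108.80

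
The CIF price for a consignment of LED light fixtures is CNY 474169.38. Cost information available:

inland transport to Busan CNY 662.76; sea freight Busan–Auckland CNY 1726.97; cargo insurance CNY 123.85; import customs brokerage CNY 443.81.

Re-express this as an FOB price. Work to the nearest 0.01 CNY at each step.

Not relevant to the conversion: inland to port — on the seller under both CIF and FOB; already in the CIF price and stays in the FOB price. brokerage — on the buyer under both terms; not part of either seller's price.
From CIF to FOB, the seller no longer bears: freight, insurance.
FOB price = 474169.38 − 1726.97 − 123.85 = 472318.56

FOB price: CNY 472318.56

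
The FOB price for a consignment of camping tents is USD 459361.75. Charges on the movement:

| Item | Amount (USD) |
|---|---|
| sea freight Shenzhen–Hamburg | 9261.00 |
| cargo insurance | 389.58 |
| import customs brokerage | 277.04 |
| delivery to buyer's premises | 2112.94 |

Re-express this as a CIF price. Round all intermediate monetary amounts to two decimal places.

CIF price: USD 469012.33

Not relevant to the conversion: brokerage, delivery — on the buyer under both terms; not part of either seller's price.
From FOB to CIF, the seller additionally bears: freight, insurance.
CIF price = 459361.75 + 9261.00 + 389.58 = 469012.33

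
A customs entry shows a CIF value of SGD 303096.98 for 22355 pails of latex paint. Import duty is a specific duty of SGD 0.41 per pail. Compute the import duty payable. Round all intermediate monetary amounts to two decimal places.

Import duty: SGD 9165.55

Import duty = 22355 × 0.41 = 9165.55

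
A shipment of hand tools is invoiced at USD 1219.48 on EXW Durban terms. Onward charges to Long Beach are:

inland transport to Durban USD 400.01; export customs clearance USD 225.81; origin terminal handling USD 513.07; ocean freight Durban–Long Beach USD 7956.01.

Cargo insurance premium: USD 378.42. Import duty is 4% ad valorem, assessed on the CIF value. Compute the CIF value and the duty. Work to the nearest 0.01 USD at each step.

CIF = EXW price + pre-shipment costs + freight + insurance
CIF = 1219.48 + 400.01 + 225.81 + 513.07 + 7956.01 + 378.42 = 10692.80
Import duty = 10692.80 × 4% = 427.71

CIF value: USD 10692.80; import duty: USD 427.71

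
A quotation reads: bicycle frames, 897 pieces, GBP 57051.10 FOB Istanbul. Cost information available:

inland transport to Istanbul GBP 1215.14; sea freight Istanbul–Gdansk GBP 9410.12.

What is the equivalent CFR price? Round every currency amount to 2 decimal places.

Not relevant to the conversion: inland to port — on the seller under both FOB and CFR; already in the FOB price and stays in the CFR price.
From FOB to CFR, the seller additionally bears: freight.
CFR price = 57051.10 + 9410.12 = 66461.22

CFR price: GBP 66461.22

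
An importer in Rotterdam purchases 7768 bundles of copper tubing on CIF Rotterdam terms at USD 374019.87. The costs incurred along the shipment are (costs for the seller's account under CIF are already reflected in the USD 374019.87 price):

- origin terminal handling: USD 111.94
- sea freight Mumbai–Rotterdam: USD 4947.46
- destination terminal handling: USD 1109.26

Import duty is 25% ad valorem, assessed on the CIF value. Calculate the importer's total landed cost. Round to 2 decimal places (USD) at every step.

Total landed cost: USD 468634.10

CIF: the seller pays costs through ocean freight and marine insurance to the destination port.
Already in the invoice (seller's account under CIF): origin terminal, freight — exclude.
The CIF price already equals the CIF value: 374019.87
Import duty = 374019.87 × 25% = 93504.97
Buyer bears: destination terminal 1109.26 + duty 93504.97 = 94614.23
Landed cost = invoice 374019.87 + 94614.23 = 468634.10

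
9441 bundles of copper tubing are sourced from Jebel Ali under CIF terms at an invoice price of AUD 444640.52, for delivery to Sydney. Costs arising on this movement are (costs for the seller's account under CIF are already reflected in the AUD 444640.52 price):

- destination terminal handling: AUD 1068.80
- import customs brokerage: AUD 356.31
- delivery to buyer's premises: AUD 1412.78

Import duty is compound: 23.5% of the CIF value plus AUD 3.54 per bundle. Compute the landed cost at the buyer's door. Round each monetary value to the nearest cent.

Total landed cost: AUD 585390.07

CIF: the seller pays costs through ocean freight and marine insurance to the destination port.
The CIF price already equals the CIF value: 444640.52
Ad valorem component: 444640.52 × 23.5% = 104490.52
Specific component: 9441 × 3.54 = 33421.14
Import duty = 104490.52 + 33421.14 = 137911.66
Buyer bears: destination terminal 1068.80 + brokerage 356.31 + delivery 1412.78 + duty 137911.66 = 140749.55
Landed cost = invoice 444640.52 + 140749.55 = 585390.07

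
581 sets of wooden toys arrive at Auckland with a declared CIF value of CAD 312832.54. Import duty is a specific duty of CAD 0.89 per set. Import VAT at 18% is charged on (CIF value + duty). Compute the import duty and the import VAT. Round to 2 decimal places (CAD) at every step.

Import duty = 581 × 0.89 = 517.09
VAT base = CIF + duty = 312832.54 + 517.09 = 313349.63
Import VAT = 313349.63 × 18% = 56402.93

Import duty: CAD 517.09; import VAT: CAD 56402.93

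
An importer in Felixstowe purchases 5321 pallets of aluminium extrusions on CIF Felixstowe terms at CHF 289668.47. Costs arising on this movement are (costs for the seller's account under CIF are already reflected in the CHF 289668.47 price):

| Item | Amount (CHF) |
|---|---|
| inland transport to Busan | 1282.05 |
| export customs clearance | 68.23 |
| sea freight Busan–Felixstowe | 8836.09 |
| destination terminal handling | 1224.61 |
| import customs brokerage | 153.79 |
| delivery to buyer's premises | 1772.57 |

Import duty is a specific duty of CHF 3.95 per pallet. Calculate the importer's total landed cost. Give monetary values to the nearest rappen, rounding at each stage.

CIF: the seller pays costs through ocean freight and marine insurance to the destination port.
Already in the invoice (seller's account under CIF): inland to port, export clearance, freight — exclude.
The CIF price already equals the CIF value: 289668.47
Import duty = 5321 × 3.95 = 21017.95
Buyer bears: destination terminal 1224.61 + brokerage 153.79 + delivery 1772.57 + duty 21017.95 = 24168.92
Landed cost = invoice 289668.47 + 24168.92 = 313837.39

Total landed cost: CHF 313837.39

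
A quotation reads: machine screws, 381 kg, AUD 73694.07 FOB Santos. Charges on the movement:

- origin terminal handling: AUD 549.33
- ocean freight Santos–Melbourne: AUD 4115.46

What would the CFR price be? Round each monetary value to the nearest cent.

Not relevant to the conversion: origin terminal — on the seller under both FOB and CFR; already in the FOB price and stays in the CFR price.
From FOB to CFR, the seller additionally bears: freight.
CFR price = 73694.07 + 4115.46 = 77809.53

CFR price: AUD 77809.53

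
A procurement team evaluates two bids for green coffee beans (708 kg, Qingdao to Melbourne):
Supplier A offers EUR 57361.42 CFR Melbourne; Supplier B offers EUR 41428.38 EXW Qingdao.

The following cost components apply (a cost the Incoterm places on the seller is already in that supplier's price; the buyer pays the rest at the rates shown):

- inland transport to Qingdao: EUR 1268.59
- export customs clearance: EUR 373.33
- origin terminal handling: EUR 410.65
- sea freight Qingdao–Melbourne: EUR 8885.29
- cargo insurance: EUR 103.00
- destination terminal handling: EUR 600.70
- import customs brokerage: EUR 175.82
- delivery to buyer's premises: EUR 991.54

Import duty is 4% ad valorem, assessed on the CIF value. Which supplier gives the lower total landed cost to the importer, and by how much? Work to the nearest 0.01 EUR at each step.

Supplier A (CFR):
CIF value = CFR price + insurance = 57361.42 + 103.00 = 57464.42
Import duty = 57464.42 × 4% = 2298.58
Buyer bears (A): 103.00 + 600.70 + 175.82 + 991.54 = 1871.06
Landed cost (A) = invoice 57361.42 + 1871.06 + duty 2298.58 = 61531.06
Supplier B (EXW):
CIF value = EXW price + inland to port + export clearance + origin terminal + freight + insurance = 41428.38 + 1268.59 + 373.33 + 410.65 + 8885.29 + 103.00 = 52469.24
Import duty = 52469.24 × 4% = 2098.77
Buyer bears (B): 1268.59 + 373.33 + 410.65 + 8885.29 + 103.00 + 600.70 + 175.82 + 991.54 = 12808.92
Landed cost (B) = invoice 41428.38 + 12808.92 + duty 2098.77 = 56336.07
Difference = |61531.06 − 56336.07| = 5194.99

Supplier B is cheaper by EUR 5194.99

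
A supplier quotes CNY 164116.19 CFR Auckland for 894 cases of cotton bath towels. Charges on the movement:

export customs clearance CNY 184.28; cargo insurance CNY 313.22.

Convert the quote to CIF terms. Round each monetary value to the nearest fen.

Not relevant to the conversion: export clearance — on the seller under both CFR and CIF; already in the CFR price and stays in the CIF price.
From CFR to CIF, the seller additionally bears: insurance.
CIF price = 164116.19 + 313.22 = 164429.41

CIF price: CNY 164429.41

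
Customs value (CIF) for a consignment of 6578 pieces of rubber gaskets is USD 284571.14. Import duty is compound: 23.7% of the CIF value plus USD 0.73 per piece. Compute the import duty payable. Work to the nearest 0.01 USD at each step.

Ad valorem component: 284571.14 × 23.7% = 67443.36
Specific component: 6578 × 0.73 = 4801.94
Import duty = 67443.36 + 4801.94 = 72245.30

Import duty: USD 72245.30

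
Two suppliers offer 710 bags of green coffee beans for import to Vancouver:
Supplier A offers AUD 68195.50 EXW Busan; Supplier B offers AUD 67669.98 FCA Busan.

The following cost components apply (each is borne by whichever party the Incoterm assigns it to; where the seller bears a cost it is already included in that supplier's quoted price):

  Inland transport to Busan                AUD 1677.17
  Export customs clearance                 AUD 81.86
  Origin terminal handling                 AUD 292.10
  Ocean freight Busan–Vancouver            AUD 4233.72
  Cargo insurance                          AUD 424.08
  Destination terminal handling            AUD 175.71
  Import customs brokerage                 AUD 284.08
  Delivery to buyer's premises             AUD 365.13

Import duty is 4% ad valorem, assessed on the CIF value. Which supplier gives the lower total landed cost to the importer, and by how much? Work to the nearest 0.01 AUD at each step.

Supplier A (EXW):
CIF value = EXW price + inland to port + export clearance + origin terminal + freight + insurance = 68195.50 + 1677.17 + 81.86 + 292.10 + 4233.72 + 424.08 = 74904.43
Import duty = 74904.43 × 4% = 2996.18
Buyer bears (A): 1677.17 + 81.86 + 292.10 + 4233.72 + 424.08 + 175.71 + 284.08 + 365.13 = 7533.85
Landed cost (A) = invoice 68195.50 + 7533.85 + duty 2996.18 = 78725.53
Supplier B (FCA):
CIF value = FCA price + origin terminal + freight + insurance = 67669.98 + 292.10 + 4233.72 + 424.08 = 72619.88
Import duty = 72619.88 × 4% = 2904.80
Buyer bears (B): 292.10 + 4233.72 + 424.08 + 175.71 + 284.08 + 365.13 = 5774.82
Landed cost (B) = invoice 67669.98 + 5774.82 + duty 2904.80 = 76349.60
Difference = |78725.53 − 76349.60| = 2375.93

Supplier B is cheaper by AUD 2375.93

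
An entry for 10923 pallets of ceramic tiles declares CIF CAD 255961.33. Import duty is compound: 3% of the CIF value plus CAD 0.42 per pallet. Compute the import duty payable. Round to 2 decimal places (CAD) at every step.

Ad valorem component: 255961.33 × 3% = 7678.84
Specific component: 10923 × 0.42 = 4587.66
Import duty = 7678.84 + 4587.66 = 12266.50

Import duty: CAD 12266.50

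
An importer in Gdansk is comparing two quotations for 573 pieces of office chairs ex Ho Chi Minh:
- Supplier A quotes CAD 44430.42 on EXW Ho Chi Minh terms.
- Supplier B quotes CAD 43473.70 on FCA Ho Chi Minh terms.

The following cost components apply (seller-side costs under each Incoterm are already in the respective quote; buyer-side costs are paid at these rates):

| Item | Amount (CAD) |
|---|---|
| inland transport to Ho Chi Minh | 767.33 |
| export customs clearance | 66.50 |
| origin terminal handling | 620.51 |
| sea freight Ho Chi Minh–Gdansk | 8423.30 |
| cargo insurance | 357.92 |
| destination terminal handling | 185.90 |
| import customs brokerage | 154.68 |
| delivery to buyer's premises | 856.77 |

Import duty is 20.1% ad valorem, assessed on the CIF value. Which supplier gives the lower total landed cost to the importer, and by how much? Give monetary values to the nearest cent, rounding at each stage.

Supplier B is cheaper by CAD 2150.45

Supplier A (EXW):
CIF value = EXW price + inland to port + export clearance + origin terminal + freight + insurance = 44430.42 + 767.33 + 66.50 + 620.51 + 8423.30 + 357.92 = 54665.98
Import duty = 54665.98 × 20.1% = 10987.86
Buyer bears (A): 767.33 + 66.50 + 620.51 + 8423.30 + 357.92 + 185.90 + 154.68 + 856.77 = 11432.91
Landed cost (A) = invoice 44430.42 + 11432.91 + duty 10987.86 = 66851.19
Supplier B (FCA):
CIF value = FCA price + origin terminal + freight + insurance = 43473.70 + 620.51 + 8423.30 + 357.92 = 52875.43
Import duty = 52875.43 × 20.1% = 10627.96
Buyer bears (B): 620.51 + 8423.30 + 357.92 + 185.90 + 154.68 + 856.77 = 10599.08
Landed cost (B) = invoice 43473.70 + 10599.08 + duty 10627.96 = 64700.74
Difference = |66851.19 − 64700.74| = 2150.45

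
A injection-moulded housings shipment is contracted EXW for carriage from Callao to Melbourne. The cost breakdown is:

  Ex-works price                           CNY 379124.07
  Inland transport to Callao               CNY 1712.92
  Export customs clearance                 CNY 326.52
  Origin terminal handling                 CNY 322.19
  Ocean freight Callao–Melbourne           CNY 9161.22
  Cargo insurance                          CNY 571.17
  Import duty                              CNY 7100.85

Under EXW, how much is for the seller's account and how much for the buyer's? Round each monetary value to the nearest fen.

Seller: CNY 379124.07; buyer: CNY 19194.87

EXW: the seller makes goods available at their premises; the buyer bears all onward costs.
Seller's account: goods 379124.07 = 379124.07
Buyer's account: inland to port 1712.92 + export clearance 326.52 + origin terminal 322.19 + freight 9161.22 + insurance 571.17 + duty 7100.85 = 19194.87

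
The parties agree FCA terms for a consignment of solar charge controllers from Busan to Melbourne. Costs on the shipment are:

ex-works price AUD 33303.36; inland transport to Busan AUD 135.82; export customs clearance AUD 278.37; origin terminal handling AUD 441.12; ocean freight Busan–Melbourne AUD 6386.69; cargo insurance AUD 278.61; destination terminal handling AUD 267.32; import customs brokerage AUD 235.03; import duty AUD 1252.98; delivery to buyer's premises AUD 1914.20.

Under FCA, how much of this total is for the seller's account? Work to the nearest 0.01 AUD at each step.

FCA: the seller delivers export-cleared goods to the carrier; the buyer bears costs from that point.
Seller's account: goods 33303.36 + inland to port 135.82 + export clearance 278.37 = 33717.55
Buyer's account: origin terminal 441.12 + freight 6386.69 + insurance 278.61 + destination terminal 267.32 + brokerage 235.03 + duty 1252.98 + delivery 1914.20 = 10775.95

Seller's account: AUD 33717.55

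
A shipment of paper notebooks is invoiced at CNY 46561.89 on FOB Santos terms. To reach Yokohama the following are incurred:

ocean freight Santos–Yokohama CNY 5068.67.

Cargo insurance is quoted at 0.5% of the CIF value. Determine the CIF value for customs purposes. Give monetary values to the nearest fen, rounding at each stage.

Let C be the CIF value. C = FOB price + freight + 0.5% × C
C − 0.5% × C = 46561.89 + 5068.67
0.995 × C = 51630.56
C = 51630.56 / 0.995 = 51890.01
Insurance premium = 0.5% × 51890.01 = 259.45

CIF value: CNY 51890.01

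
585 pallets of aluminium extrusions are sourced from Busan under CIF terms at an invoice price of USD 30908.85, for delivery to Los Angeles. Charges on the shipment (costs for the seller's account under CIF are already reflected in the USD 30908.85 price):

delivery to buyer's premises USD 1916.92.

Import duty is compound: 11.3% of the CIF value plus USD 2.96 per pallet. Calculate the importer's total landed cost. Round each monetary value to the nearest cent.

Total landed cost: USD 38050.07

CIF: the seller pays costs through ocean freight and marine insurance to the destination port.
The CIF price already equals the CIF value: 30908.85
Ad valorem component: 30908.85 × 11.3% = 3492.70
Specific component: 585 × 2.96 = 1731.60
Import duty = 3492.70 + 1731.60 = 5224.30
Buyer bears: delivery 1916.92 + duty 5224.30 = 7141.22
Landed cost = invoice 30908.85 + 7141.22 = 38050.07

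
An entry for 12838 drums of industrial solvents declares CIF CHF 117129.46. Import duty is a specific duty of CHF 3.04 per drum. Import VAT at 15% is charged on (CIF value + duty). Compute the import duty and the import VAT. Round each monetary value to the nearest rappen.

Import duty: CHF 39027.52; import VAT: CHF 23423.55

Import duty = 12838 × 3.04 = 39027.52
VAT base = CIF + duty = 117129.46 + 39027.52 = 156156.98
Import VAT = 156156.98 × 15% = 23423.55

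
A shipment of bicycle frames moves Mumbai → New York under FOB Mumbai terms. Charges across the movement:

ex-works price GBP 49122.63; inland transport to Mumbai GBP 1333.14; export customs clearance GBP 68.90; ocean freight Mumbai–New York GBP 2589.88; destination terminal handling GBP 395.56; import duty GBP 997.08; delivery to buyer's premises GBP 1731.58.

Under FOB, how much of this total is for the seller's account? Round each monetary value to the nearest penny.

FOB: the seller bears costs until goods are on board at the origin port; the buyer bears freight, insurance and all costs thereafter.
Seller's account: goods 49122.63 + inland to port 1333.14 + export clearance 68.90 = 50524.67
Buyer's account: freight 2589.88 + destination terminal 395.56 + duty 997.08 + delivery 1731.58 = 5714.10

Seller's account: GBP 50524.67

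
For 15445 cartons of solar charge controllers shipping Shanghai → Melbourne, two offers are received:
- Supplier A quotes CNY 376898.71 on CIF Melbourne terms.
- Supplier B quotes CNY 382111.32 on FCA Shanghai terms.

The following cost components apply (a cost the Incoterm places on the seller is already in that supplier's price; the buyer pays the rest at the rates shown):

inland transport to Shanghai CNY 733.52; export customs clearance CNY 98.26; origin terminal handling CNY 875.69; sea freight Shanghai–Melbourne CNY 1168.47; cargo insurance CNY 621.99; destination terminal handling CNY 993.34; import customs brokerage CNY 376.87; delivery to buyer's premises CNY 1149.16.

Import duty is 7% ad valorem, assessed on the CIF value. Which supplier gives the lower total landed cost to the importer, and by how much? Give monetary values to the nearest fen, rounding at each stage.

Supplier A (CIF):
The CIF price already equals the CIF value: 376898.71
Import duty = 376898.71 × 7% = 26382.91
Buyer bears (A): 993.34 + 376.87 + 1149.16 = 2519.37
Landed cost (A) = invoice 376898.71 + 2519.37 + duty 26382.91 = 405800.99
Supplier B (FCA):
CIF value = FCA price + origin terminal + freight + insurance = 382111.32 + 875.69 + 1168.47 + 621.99 = 384777.47
Import duty = 384777.47 × 7% = 26934.42
Buyer bears (B): 875.69 + 1168.47 + 621.99 + 993.34 + 376.87 + 1149.16 = 5185.52
Landed cost (B) = invoice 382111.32 + 5185.52 + duty 26934.42 = 414231.26
Difference = |405800.99 − 414231.26| = 8430.27

Supplier A is cheaper by CNY 8430.27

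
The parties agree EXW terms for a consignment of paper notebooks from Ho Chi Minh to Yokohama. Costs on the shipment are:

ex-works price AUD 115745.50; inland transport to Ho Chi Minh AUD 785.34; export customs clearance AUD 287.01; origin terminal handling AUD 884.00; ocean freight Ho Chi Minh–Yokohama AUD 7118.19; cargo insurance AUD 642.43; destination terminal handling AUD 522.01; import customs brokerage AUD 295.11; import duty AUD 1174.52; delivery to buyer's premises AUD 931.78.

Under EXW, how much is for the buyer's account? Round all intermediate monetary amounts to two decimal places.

EXW: the seller makes goods available at their premises; the buyer bears all onward costs.
Seller's account: goods 115745.50 = 115745.50
Buyer's account: inland to port 785.34 + export clearance 287.01 + origin terminal 884.00 + freight 7118.19 + insurance 642.43 + destination terminal 522.01 + brokerage 295.11 + duty 1174.52 + delivery 931.78 = 12640.39

Buyer's account: AUD 12640.39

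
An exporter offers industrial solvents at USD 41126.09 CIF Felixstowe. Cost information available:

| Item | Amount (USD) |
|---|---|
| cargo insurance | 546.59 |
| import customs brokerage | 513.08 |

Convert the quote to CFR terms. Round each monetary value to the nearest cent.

CFR price: USD 40579.50

Not relevant to the conversion: brokerage — on the buyer under both terms; not part of either seller's price.
From CIF to CFR, the seller no longer bears: insurance.
CFR price = 41126.09 − 546.59 = 40579.50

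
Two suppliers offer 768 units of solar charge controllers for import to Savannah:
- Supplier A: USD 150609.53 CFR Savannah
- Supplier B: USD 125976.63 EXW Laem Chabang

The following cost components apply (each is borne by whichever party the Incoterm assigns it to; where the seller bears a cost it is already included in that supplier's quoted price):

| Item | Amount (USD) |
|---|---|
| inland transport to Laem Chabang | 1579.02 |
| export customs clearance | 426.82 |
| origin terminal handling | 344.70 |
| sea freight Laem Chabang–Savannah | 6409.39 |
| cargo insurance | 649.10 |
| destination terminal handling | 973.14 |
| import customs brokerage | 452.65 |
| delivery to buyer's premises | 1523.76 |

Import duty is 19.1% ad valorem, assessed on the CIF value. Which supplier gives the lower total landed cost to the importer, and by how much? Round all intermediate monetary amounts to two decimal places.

Supplier B is cheaper by USD 18904.71

Supplier A (CFR):
CIF value = CFR price + insurance = 150609.53 + 649.10 = 151258.63
Import duty = 151258.63 × 19.1% = 28890.40
Buyer bears (A): 649.10 + 973.14 + 452.65 + 1523.76 = 3598.65
Landed cost (A) = invoice 150609.53 + 3598.65 + duty 28890.40 = 183098.58
Supplier B (EXW):
CIF value = EXW price + inland to port + export clearance + origin terminal + freight + insurance = 125976.63 + 1579.02 + 426.82 + 344.70 + 6409.39 + 649.10 = 135385.66
Import duty = 135385.66 × 19.1% = 25858.66
Buyer bears (B): 1579.02 + 426.82 + 344.70 + 6409.39 + 649.10 + 973.14 + 452.65 + 1523.76 = 12358.58
Landed cost (B) = invoice 125976.63 + 12358.58 + duty 25858.66 = 164193.87
Difference = |183098.58 − 164193.87| = 18904.71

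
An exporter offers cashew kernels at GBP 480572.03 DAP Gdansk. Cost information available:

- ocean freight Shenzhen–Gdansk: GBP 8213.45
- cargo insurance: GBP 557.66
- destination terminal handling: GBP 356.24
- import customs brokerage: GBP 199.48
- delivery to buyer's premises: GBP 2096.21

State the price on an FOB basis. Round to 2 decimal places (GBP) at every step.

Not relevant to the conversion: brokerage — on the buyer under both terms; not part of either seller's price.
From DAP to FOB, the seller no longer bears: freight, insurance, destination terminal, delivery.
FOB price = 480572.03 − 8213.45 − 557.66 − 356.24 − 2096.21 = 469348.47

FOB price: GBP 469348.47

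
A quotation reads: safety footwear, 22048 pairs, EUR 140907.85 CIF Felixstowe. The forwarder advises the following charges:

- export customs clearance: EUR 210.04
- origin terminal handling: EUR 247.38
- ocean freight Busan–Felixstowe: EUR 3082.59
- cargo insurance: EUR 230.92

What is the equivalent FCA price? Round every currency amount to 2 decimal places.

Not relevant to the conversion: export clearance — on the seller under both CIF and FCA; already in the CIF price and stays in the FCA price.
From CIF to FCA, the seller no longer bears: origin terminal, freight, insurance.
FCA price = 140907.85 − 247.38 − 3082.59 − 230.92 = 137346.96

FCA price: EUR 137346.96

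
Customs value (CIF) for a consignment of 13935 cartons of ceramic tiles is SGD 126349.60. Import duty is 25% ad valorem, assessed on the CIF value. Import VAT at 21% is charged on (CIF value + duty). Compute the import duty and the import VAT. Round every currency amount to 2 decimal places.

Import duty: SGD 31587.40; import VAT: SGD 33166.77

Import duty = 126349.60 × 25% = 31587.40
VAT base = CIF + duty = 126349.60 + 31587.40 = 157937.00
Import VAT = 157937.00 × 21% = 33166.77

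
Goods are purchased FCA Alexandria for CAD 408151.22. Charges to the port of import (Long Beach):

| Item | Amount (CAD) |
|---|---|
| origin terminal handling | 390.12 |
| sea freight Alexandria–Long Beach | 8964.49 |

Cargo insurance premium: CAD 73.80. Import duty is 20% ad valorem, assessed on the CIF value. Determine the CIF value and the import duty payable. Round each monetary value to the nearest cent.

CIF = FCA price + pre-shipment costs + freight + insurance
CIF = 408151.22 + 390.12 + 8964.49 + 73.80 = 417579.63
Import duty = 417579.63 × 20% = 83515.93

CIF value: CAD 417579.63; import duty: CAD 83515.93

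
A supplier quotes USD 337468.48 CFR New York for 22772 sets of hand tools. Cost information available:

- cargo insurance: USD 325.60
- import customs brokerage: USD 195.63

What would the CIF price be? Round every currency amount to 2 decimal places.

CIF price: USD 337794.08

Not relevant to the conversion: brokerage — on the buyer under both terms; not part of either seller's price.
From CFR to CIF, the seller additionally bears: insurance.
CIF price = 337468.48 + 325.60 = 337794.08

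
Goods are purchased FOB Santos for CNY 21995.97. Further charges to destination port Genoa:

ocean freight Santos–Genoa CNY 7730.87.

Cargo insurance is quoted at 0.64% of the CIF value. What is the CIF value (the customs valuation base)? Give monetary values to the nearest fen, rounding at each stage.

CIF value: CNY 29918.32

Let C be the CIF value. C = FOB price + freight + 0.64% × C
C − 0.64% × C = 21995.97 + 7730.87
0.9936 × C = 29726.84
C = 29726.84 / 0.9936 = 29918.32
Insurance premium = 0.64% × 29918.32 = 191.48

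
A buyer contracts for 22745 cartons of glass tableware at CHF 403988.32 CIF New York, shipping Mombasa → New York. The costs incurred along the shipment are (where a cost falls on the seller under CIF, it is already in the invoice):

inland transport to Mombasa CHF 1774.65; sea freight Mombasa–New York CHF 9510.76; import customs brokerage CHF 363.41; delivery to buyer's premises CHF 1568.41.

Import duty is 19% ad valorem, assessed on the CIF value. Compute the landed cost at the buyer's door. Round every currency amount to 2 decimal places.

CIF: the seller pays costs through ocean freight and marine insurance to the destination port.
Already in the invoice (seller's account under CIF): inland to port, freight — exclude.
The CIF price already equals the CIF value: 403988.32
Import duty = 403988.32 × 19% = 76757.78
Buyer bears: brokerage 363.41 + delivery 1568.41 + duty 76757.78 = 78689.60
Landed cost = invoice 403988.32 + 78689.60 = 482677.92

Total landed cost: CHF 482677.92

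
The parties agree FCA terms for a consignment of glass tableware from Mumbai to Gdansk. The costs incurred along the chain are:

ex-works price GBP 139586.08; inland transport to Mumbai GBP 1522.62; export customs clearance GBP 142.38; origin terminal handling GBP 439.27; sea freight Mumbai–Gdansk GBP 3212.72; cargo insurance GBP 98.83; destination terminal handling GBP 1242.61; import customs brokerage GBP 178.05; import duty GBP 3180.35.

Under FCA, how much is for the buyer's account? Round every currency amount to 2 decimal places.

FCA: the seller delivers export-cleared goods to the carrier; the buyer bears costs from that point.
Seller's account: goods 139586.08 + inland to port 1522.62 + export clearance 142.38 = 141251.08
Buyer's account: origin terminal 439.27 + freight 3212.72 + insurance 98.83 + destination terminal 1242.61 + brokerage 178.05 + duty 3180.35 = 8351.83

Buyer's account: GBP 8351.83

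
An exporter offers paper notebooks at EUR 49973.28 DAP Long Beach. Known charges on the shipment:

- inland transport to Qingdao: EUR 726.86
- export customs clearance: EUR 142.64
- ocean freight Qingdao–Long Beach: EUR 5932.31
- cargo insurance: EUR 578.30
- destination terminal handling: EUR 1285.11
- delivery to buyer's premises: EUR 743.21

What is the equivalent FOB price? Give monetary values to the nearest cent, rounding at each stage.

FOB price: EUR 41434.35

Not relevant to the conversion: export clearance, inland to port — on the seller under both DAP and FOB; already in the DAP price and stays in the FOB price.
From DAP to FOB, the seller no longer bears: freight, insurance, destination terminal, delivery.
FOB price = 49973.28 − 5932.31 − 578.30 − 1285.11 − 743.21 = 41434.35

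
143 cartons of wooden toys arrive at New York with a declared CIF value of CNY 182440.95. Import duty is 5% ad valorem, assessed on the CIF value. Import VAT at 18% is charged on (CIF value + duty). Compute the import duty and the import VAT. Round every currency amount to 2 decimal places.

Import duty: CNY 9122.05; import VAT: CNY 34481.34

Import duty = 182440.95 × 5% = 9122.05
VAT base = CIF + duty = 182440.95 + 9122.05 = 191563.00
Import VAT = 191563.00 × 18% = 34481.34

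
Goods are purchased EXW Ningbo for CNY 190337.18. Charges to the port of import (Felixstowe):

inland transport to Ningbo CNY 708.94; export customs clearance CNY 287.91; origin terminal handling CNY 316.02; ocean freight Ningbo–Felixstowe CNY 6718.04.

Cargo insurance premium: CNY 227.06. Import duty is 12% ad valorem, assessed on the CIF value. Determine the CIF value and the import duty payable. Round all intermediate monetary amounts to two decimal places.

CIF = EXW price + pre-shipment costs + freight + insurance
CIF = 190337.18 + 708.94 + 287.91 + 316.02 + 6718.04 + 227.06 = 198595.15
Import duty = 198595.15 × 12% = 23831.42

CIF value: CNY 198595.15; import duty: CNY 23831.42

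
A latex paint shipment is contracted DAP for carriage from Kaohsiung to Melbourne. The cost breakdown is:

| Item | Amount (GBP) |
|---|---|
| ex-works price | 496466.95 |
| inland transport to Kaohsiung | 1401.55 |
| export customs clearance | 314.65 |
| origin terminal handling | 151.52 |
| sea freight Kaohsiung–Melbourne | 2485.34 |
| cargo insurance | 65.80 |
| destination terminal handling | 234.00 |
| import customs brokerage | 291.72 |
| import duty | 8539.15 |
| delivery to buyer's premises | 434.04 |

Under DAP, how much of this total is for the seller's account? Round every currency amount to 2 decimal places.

Seller's account: GBP 501553.85

DAP: the seller bears all costs to the named destination except import duty and clearance.
Seller's account: goods 496466.95 + inland to port 1401.55 + export clearance 314.65 + origin terminal 151.52 + freight 2485.34 + insurance 65.80 + destination terminal 234.00 + delivery 434.04 = 501553.85
Buyer's account: brokerage 291.72 + duty 8539.15 = 8830.87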